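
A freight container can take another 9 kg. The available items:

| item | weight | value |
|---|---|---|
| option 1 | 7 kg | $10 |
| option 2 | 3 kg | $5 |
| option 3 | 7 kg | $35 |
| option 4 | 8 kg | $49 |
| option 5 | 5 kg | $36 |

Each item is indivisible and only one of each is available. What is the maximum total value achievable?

Check high-value combinations within 9 kg:
- option 4: weight 8, value 49
- option 2+option 5: weight 3+5=8, value 5+36=41
- option 5: weight 5, value 36
Best: $49.

$49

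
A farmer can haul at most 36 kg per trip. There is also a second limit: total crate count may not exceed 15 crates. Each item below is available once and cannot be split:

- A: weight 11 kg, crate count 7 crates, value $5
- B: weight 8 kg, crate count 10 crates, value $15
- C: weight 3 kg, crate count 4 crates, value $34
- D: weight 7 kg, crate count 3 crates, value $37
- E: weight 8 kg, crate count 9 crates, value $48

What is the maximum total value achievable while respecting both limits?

$85

Feasible sets respecting both limits:
- D+E: weight 15, crate count 12, value 85
- C+E: weight 11, crate count 13, value 82
- A+C+D: weight 21, crate count 14, value 76
- C+D: weight 10, crate count 7, value 71
Best: $85.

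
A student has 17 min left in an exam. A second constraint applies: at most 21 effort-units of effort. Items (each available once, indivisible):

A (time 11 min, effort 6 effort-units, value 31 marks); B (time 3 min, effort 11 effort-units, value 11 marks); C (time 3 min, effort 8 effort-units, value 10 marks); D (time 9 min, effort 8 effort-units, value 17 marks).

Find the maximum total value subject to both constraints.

42 marks

Feasible sets respecting both limits:
- A+B: time 14, effort 17, value 42
- A+C: time 14, effort 14, value 41
- A: time 11, effort 6, value 31
Best: 42 marks.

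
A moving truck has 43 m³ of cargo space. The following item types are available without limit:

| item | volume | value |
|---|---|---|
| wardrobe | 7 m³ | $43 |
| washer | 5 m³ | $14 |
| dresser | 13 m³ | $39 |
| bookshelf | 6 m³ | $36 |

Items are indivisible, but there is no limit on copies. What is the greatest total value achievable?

Best value-per-unit is wardrobe at 43/7; filling with it alone gives 6×43 = 258.
Optimal mix: 1×wardrobe + 6×bookshelf → volume 43, value 259.

$259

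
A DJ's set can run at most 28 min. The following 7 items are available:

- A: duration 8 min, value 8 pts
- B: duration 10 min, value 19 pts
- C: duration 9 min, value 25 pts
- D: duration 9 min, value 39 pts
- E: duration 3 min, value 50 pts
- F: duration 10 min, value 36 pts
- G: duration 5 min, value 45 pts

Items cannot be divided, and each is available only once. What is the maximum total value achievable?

170 pts

Check high-value combinations within 28 min:
- D+E+F+G: duration 9+3+10+5=27, value 39+50+36+45=170
- C+D+E+G: duration 9+9+3+5=26, value 25+39+50+45=159
- C+E+F+G: duration 9+3+10+5=27, value 25+50+36+45=156
Best: 170 pts.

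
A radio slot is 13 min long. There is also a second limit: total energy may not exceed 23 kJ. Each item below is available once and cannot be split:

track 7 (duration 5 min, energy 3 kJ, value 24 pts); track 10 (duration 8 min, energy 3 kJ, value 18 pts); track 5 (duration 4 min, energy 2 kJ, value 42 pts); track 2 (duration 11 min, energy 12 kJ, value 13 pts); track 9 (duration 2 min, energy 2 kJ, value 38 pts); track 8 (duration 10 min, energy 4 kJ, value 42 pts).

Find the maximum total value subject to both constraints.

104 pts

Feasible sets respecting both limits:
- track 7+track 5+track 9: duration 11, energy 7, value 104
- track 5+track 9: duration 6, energy 4, value 80
- track 9+track 8: duration 12, energy 6, value 80
- track 7+track 5: duration 9, energy 5, value 66
Best: 104 pts.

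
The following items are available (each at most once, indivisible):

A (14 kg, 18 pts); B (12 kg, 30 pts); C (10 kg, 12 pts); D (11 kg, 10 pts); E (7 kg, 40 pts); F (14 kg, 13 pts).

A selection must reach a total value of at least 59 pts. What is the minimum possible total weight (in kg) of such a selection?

19

Subsets with value ≥ 59, sorted by total weight:
- B+E: weight 19, value 70
- C+D+E: weight 28, value 62
- B+C+E: weight 29, value 82
Minimum weight: 19 kg.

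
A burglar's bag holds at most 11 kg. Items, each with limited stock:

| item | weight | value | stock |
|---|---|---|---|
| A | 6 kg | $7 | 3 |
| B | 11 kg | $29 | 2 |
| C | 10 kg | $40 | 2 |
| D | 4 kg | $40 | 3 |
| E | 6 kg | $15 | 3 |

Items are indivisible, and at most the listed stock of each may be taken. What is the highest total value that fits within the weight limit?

Top feasible selections:
- 2×D: weight 8, value 80
- 1×D + 1×E: weight 10, value 55
Best: $80.

$80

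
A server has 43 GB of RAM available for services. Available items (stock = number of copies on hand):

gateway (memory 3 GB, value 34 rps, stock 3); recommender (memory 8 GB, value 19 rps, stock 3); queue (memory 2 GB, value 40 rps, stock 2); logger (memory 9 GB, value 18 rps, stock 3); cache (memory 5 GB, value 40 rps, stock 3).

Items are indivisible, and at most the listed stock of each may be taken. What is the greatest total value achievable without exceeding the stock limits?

Top feasible selections:
- 3×gateway + 1×recommender + 2×queue + 3×cache: memory 36, value 321
- 3×gateway + 2×queue + 1×logger + 3×cache: memory 37, value 320
Best: 321 rps.

321 rps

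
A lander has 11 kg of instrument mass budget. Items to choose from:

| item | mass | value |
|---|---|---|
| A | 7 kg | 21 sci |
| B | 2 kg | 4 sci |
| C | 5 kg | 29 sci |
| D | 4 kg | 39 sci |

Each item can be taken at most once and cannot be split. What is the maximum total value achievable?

72 sci

Check high-value combinations within 11 kg:
- B+C+D: mass 2+5+4=11, value 4+29+39=72
- C+D: mass 5+4=9, value 29+39=68
- A+D: mass 7+4=11, value 21+39=60
- B+D: mass 2+4=6, value 4+39=43
Best: 72 sci.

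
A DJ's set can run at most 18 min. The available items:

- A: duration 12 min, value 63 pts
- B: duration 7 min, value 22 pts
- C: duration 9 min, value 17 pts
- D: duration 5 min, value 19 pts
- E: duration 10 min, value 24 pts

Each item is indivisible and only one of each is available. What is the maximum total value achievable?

Check high-value combinations within 18 min:
- A+D: duration 12+5=17, value 63+19=82
- A: duration 12, value 63
- B+E: duration 7+10=17, value 22+24=46
- D+E: duration 5+10=15, value 19+24=43
Best: 82 pts.

82 pts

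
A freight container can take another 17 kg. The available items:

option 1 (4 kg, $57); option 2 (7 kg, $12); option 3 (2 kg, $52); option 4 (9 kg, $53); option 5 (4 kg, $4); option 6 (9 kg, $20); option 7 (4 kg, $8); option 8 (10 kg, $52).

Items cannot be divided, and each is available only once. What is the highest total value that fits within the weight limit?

$162

Check high-value combinations within 17 kg:
- option 1+option 3+option 4: weight 4+2+9=15, value 57+52+53=162
- option 1+option 3+option 8: weight 4+2+10=16, value 57+52+52=161
- option 1+option 3+option 6: weight 4+2+9=15, value 57+52+20=129
Best: $162.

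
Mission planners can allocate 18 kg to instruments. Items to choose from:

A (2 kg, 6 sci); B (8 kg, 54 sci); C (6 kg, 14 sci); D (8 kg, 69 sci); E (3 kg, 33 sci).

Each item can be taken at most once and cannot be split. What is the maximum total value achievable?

Check high-value combinations within 18 kg:
- A+B+D: mass 2+8+8=18, value 6+54+69=129
- B+D: mass 8+8=16, value 54+69=123
- C+D+E: mass 6+8+3=17, value 14+69+33=116
Best: 129 sci.

129 sci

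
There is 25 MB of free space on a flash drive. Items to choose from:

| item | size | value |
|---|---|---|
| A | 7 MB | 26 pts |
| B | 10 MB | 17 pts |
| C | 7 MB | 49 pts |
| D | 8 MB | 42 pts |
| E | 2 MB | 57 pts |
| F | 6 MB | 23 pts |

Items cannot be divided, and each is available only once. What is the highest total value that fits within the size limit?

174 pts

Check high-value combinations within 25 MB:
- A+C+D+E: size 7+7+8+2=24, value 26+49+42+57=174
- C+D+E+F: size 7+8+2+6=23, value 49+42+57+23=171
- A+C+E+F: size 7+7+2+6=22, value 26+49+57+23=155
Best: 174 pts.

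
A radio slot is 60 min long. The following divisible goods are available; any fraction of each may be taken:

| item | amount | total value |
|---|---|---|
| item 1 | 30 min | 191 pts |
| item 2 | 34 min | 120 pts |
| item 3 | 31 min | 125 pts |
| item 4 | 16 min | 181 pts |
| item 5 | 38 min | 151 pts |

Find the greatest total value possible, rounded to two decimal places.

Take in order of value per unit:
- item 4 (181/16 per unit): all 16 → value 181, running total 181.00
- item 1 (191/30 per unit): all 30 → value 191, running total 372.00
- item 3 (125/31 per unit): 14 of 31 → value 14×125/31 = 56.4516, running total 428.45
Total 428.45.

428.45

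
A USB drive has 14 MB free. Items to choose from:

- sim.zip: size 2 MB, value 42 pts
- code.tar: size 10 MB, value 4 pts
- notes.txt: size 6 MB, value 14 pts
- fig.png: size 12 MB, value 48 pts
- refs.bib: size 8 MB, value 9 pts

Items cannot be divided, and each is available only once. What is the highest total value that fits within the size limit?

Check high-value combinations within 14 MB:
- sim.zip+fig.png: size 2+12=14, value 42+48=90
- sim.zip+notes.txt: size 2+6=8, value 42+14=56
- sim.zip+refs.bib: size 2+8=10, value 42+9=51
- fig.png: size 12, value 48
Best: 90 pts.

90 pts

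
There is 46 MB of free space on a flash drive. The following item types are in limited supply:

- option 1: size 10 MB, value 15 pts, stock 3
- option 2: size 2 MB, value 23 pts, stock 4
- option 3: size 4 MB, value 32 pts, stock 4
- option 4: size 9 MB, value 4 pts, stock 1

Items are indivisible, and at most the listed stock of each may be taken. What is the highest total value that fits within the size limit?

Best selections within size 46 and stock limits:
- 2×option 1 + 4×option 2 + 4×option 3: size 44, value 250
- 1×option 1 + 4×option 2 + 4×option 3 + 1×option 4: size 43, value 239
Best: 250 pts.

250 pts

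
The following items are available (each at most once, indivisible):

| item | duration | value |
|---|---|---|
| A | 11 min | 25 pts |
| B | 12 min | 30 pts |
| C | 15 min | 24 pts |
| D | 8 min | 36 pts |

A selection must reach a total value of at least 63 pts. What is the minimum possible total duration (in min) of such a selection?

Subsets with value ≥ 63, sorted by total duration:
- B+D: duration 20, value 66
- A+B+D: duration 31, value 91
Minimum duration: 20 min.

20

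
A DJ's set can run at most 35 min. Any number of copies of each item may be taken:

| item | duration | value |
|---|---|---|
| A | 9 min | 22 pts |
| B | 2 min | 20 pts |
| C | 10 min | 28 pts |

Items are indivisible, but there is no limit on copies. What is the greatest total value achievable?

340 pts

Best value-per-unit is B at 20/2, and filling with it alone uses duration 17×2=34. No mix of the others beats 17×20 = 340.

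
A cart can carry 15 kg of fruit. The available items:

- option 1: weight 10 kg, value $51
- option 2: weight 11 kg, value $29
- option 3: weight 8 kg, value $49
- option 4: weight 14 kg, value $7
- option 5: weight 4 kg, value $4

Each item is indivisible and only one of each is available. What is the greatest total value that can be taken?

Check high-value combinations within 15 kg:
- option 1+option 5: weight 10+4=14, value 51+4=55
- option 3+option 5: weight 8+4=12, value 49+4=53
- option 1: weight 10, value 51
- option 3: weight 8, value 49
- option 2+option 5: weight 11+4=15, value 29+4=33
Best: $55.

$55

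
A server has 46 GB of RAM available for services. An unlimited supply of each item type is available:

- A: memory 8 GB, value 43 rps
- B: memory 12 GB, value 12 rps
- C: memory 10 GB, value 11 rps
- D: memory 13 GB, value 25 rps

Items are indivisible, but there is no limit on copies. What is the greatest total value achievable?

215 rps

Best value-per-unit is A at 43/8, and filling with it alone uses memory 5×8=40. No mix of the others beats 5×43 = 215.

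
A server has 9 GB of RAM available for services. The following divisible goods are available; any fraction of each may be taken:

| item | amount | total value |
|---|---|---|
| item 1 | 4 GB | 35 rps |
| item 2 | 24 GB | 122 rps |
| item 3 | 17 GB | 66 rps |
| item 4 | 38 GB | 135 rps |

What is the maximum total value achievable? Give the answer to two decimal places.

Take in order of value per unit:
- item 1 (35/4 per unit): all 4 → value 35, running total 35.00
- item 2 (122/24 per unit): 5 of 24 → value 5×122/24 = 25.4167, running total 60.42
Total 60.42.

60.42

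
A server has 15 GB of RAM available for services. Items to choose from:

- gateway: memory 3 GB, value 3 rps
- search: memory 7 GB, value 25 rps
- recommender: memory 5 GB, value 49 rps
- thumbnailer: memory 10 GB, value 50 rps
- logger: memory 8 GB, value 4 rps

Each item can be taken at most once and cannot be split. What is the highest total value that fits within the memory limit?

99 rps

Check high-value combinations within 15 GB:
- recommender+thumbnailer: memory 5+10=15, value 49+50=99
- gateway+search+recommender: memory 3+7+5=15, value 3+25+49=77
- search+recommender: memory 7+5=12, value 25+49=74
- gateway+thumbnailer: memory 3+10=13, value 3+50=53
- recommender+logger: memory 5+8=13, value 49+4=53
Best: 99 rps.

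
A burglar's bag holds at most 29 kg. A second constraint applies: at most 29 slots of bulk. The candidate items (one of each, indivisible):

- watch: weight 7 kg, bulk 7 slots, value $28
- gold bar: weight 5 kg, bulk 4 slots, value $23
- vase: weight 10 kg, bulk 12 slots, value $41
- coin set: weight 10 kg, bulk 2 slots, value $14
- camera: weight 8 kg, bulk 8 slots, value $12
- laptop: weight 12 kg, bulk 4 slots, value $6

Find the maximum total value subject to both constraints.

Feasible sets respecting both limits:
- watch+gold bar+vase: weight 22, bulk 23, value 92
- watch+vase+coin set: weight 27, bulk 21, value 83
- watch+vase+camera: weight 25, bulk 27, value 81
- gold bar+vase+coin set: weight 25, bulk 18, value 78
Best: $92.

$92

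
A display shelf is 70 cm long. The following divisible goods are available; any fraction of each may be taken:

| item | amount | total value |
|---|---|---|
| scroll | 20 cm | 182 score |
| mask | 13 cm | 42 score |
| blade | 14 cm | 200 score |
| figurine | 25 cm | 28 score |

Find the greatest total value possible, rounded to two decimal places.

Take in order of value per unit:
- blade (200/14 per unit): all 14 → value 200, running total 200.00
- scroll (182/20 per unit): all 20 → value 182, running total 382.00
- mask (42/13 per unit): all 13 → value 42, running total 424.00
- figurine (28/25 per unit): 23 of 25 → value 23×28/25 = 25.7600, running total 449.76
Total 449.76.

449.76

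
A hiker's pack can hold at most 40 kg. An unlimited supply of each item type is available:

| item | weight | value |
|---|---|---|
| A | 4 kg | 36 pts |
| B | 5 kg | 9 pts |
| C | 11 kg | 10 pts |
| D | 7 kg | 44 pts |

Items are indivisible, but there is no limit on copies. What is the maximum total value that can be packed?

Best value-per-unit is A at 36/4, and filling with it alone uses weight 10×4=40. No mix of the others beats 10×36 = 360.

360 pts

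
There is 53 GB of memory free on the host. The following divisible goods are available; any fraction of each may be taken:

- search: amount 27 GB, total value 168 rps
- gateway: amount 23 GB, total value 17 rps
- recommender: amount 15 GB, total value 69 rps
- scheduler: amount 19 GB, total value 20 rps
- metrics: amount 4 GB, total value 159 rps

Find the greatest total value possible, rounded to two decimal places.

Take in order of value per unit:
- metrics (159/4 per unit): all 4 → value 159, running total 159.00
- search (168/27 per unit): all 27 → value 168, running total 327.00
- recommender (69/15 per unit): all 15 → value 69, running total 396.00
- scheduler (20/19 per unit): 7 of 19 → value 7×20/19 = 7.3684, running total 403.37
Total 403.37.

403.37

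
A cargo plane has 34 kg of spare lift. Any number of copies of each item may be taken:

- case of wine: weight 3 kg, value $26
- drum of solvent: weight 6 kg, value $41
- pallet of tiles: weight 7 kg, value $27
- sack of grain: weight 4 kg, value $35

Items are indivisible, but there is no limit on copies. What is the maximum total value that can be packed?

Best value-per-unit is sack of grain at 35/4; filling with it alone gives 8×35 = 280.
Optimal mix: 2×case of wine + 7×sack of grain → weight 34, value 297.

$297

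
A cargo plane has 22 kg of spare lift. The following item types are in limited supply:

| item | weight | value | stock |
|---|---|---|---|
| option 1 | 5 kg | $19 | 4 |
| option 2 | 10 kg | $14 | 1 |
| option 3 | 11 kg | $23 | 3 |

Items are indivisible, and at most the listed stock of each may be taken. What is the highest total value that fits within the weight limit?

Best selections within weight 22 and stock limits:
- 4×option 1: weight 20, value 76
- 2×option 1 + 1×option 3: weight 21, value 61
- 3×option 1: weight 15, value 57
- 2×option 1 + 1×option 2: weight 20, value 52
Best: $76.

$76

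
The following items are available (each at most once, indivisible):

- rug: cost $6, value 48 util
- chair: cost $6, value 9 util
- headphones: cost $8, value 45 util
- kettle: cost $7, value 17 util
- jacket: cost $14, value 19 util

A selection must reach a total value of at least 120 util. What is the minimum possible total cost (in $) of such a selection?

Subsets with value ≥ 120, sorted by total cost:
- rug+chair+headphones+jacket: cost 34, value 121
- rug+headphones+kettle+jacket: cost 35, value 129
- rug+chair+headphones+kettle+jacket: cost 41, value 138
Minimum cost: 34 $.

34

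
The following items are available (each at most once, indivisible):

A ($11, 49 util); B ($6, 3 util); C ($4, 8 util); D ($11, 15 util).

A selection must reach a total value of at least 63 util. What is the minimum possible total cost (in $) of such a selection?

Subsets with value ≥ 63, sorted by total cost:
- A+D: cost 22, value 64
- A+C+D: cost 26, value 72
Minimum cost: 22 $.

22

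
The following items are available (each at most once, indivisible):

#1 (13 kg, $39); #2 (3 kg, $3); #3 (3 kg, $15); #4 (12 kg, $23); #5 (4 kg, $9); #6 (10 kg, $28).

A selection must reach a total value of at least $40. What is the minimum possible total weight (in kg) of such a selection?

13

Subsets with value ≥ 40, sorted by total weight:
- #3+#6: weight 13, value 43
- #1+#3: weight 16, value 54
- #2+#3+#6: weight 16, value 46
Minimum weight: 13 kg.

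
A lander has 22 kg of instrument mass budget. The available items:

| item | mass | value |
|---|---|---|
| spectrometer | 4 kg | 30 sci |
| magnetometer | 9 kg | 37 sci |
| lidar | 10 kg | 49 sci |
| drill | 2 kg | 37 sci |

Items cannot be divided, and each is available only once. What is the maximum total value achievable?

Check high-value combinations within 22 kg:
- magnetometer+lidar+drill: mass 9+10+2=21, value 37+49+37=123
- spectrometer+lidar+drill: mass 4+10+2=16, value 30+49+37=116
- spectrometer+magnetometer+drill: mass 4+9+2=15, value 30+37+37=104
- lidar+drill: mass 10+2=12, value 49+37=86
Best: 123 sci.

123 sci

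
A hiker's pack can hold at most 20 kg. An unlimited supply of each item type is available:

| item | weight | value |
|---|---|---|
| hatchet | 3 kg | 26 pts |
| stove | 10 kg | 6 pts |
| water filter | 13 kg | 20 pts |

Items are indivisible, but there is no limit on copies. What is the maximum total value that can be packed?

Best value-per-unit is hatchet at 26/3, and filling with it alone uses weight 6×3=18. No mix of the others beats 6×26 = 156.

156 pts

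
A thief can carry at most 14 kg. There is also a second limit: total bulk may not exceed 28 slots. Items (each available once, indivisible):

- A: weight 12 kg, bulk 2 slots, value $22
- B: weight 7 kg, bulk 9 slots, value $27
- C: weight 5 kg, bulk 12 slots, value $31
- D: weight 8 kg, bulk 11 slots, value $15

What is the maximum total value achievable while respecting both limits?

$58

Feasible sets respecting both limits:
- B+C: weight 12, bulk 21, value 58
- C+D: weight 13, bulk 23, value 46
- C: weight 5, bulk 12, value 31
- B: weight 7, bulk 9, value 27
Best: $58.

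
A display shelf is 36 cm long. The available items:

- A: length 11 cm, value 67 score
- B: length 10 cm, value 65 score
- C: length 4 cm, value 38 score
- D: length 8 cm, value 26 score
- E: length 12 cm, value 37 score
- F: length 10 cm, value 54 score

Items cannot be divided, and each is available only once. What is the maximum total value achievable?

224 score

Check high-value combinations within 36 cm:
- A+B+C+F: length 11+10+4+10=35, value 67+65+38+54=224
- A+B+C+D: length 11+10+4+8=33, value 67+65+38+26=196
- B+C+E+F: length 10+4+12+10=36, value 65+38+37+54=194
- A+B+F: length 11+10+10=31, value 67+65+54=186
Best: 224 score.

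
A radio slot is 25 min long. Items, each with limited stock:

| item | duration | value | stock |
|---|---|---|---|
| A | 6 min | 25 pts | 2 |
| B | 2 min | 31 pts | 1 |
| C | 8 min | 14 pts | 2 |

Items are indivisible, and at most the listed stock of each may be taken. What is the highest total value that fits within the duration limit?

95 pts

Best selections within duration 25 and stock limits:
- 2×A + 1×B + 1×C: duration 22, value 95
- 1×A + 1×B + 2×C: duration 24, value 84
Best: 95 pts.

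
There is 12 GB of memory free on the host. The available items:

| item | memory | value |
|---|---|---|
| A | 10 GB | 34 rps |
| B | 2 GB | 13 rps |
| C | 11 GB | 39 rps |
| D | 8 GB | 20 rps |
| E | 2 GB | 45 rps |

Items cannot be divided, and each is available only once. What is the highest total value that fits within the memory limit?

Check high-value combinations within 12 GB:
- A+E: memory 10+2=12, value 34+45=79
- B+D+E: memory 2+8+2=12, value 13+20+45=78
- D+E: memory 8+2=10, value 20+45=65
- B+E: memory 2+2=4, value 13+45=58
Best: 79 rps.

79 rps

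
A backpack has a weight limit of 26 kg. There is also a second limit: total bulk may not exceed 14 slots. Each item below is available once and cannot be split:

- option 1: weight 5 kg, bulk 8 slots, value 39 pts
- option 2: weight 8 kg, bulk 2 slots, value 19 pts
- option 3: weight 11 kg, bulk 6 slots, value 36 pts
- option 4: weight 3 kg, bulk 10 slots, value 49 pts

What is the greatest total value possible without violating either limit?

75 pts

Feasible sets respecting both limits:
- option 1+option 3: weight 16, bulk 14, value 75
- option 2+option 4: weight 11, bulk 12, value 68
- option 1+option 2: weight 13, bulk 10, value 58
Best: 75 pts.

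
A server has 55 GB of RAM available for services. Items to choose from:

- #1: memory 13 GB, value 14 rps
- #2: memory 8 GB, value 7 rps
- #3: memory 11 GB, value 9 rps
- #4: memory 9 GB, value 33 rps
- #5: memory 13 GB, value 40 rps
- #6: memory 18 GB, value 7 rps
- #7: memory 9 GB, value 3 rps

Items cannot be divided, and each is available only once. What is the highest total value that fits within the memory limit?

103 rps

Check high-value combinations within 55 GB:
- #1+#2+#3+#4+#5: memory 13+8+11+9+13=54, value 14+7+9+33+40=103
- #1+#3+#4+#5+#7: memory 13+11+9+13+9=55, value 14+9+33+40+3=99
- #1+#2+#4+#5+#7: memory 13+8+9+13+9=52, value 14+7+33+40+3=97
- #1+#3+#4+#5: memory 13+11+9+13=46, value 14+9+33+40=96
Best: 103 rps.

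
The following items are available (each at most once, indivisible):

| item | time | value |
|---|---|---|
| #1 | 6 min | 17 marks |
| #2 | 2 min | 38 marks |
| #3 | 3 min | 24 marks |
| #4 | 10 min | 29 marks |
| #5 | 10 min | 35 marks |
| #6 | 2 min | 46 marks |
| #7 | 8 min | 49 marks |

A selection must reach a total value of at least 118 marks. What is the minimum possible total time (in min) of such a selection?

Subsets with value ≥ 118, sorted by total time:
- #2+#6+#7: time 12, value 133
- #1+#2+#3+#6: time 13, value 125
Minimum time: 12 min.

12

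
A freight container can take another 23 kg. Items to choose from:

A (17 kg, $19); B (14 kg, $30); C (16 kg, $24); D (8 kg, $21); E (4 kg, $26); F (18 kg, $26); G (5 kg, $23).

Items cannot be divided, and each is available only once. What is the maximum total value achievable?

Check high-value combinations within 23 kg:
- B+E+G: weight 14+4+5=23, value 30+26+23=79
- D+E+G: weight 8+4+5=17, value 21+26+23=70
- B+E: weight 14+4=18, value 30+26=56
Best: $79.

$79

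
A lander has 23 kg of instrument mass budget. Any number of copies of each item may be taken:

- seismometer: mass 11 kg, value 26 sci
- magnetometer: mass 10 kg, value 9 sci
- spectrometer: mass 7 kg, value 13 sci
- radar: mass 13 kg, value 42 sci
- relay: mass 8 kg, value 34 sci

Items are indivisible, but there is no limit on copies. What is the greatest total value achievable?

81 sci

Best value-per-unit is relay at 34/8; filling with it alone gives 2×34 = 68.
Optimal mix: 1×spectrometer + 2×relay → mass 23, value 81.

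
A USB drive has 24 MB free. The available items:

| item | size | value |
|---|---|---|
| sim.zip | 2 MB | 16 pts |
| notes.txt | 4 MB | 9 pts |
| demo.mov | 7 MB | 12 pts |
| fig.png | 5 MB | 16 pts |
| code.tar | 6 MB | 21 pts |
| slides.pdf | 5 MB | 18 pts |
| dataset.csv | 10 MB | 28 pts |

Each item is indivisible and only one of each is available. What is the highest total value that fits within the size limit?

Check high-value combinations within 24 MB:
- sim.zip+code.tar+slides.pdf+dataset.csv: size 2+6+5+10=23, value 16+21+18+28=83
- sim.zip+fig.png+code.tar+dataset.csv: size 2+5+6+10=23, value 16+16+21+28=81
- sim.zip+notes.txt+fig.png+code.tar+slides.pdf: size 2+4+5+6+5=22, value 16+9+16+21+18=80
- sim.zip+fig.png+slides.pdf+dataset.csv: size 2+5+5+10=22, value 16+16+18+28=78
- sim.zip+notes.txt+demo.mov+code.tar+slides.pdf: size 2+4+7+6+5=24, value 16+9+12+21+18=76
Best: 83 pts.

83 pts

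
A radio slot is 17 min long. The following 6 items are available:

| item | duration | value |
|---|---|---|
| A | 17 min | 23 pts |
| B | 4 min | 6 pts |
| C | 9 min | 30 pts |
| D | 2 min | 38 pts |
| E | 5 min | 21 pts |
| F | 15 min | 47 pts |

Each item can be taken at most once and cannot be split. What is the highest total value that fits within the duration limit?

89 pts

Check high-value combinations within 17 min:
- C+D+E: duration 9+2+5=16, value 30+38+21=89
- D+F: duration 2+15=17, value 38+47=85
- B+C+D: duration 4+9+2=15, value 6+30+38=74
Best: 89 pts.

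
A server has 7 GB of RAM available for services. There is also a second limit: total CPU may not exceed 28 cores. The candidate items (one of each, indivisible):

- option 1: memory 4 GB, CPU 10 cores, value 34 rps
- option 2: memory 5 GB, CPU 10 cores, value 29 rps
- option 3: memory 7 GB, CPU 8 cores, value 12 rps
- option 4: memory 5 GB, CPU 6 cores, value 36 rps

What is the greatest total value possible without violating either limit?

Feasible sets respecting both limits:
- option 4: memory 5, CPU 6, value 36
- option 1: memory 4, CPU 10, value 34
- option 2: memory 5, CPU 10, value 29
Best: 36 rps.

36 rps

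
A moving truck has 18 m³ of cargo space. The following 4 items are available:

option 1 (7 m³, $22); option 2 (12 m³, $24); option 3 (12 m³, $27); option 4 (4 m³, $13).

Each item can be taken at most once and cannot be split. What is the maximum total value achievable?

$40

Check high-value combinations within 18 m³:
- option 3+option 4: volume 12+4=16, value 27+13=40
- option 2+option 4: volume 12+4=16, value 24+13=37
- option 1+option 4: volume 7+4=11, value 22+13=35
- option 3: volume 12, value 27
- option 2: volume 12, value 24
Best: $40.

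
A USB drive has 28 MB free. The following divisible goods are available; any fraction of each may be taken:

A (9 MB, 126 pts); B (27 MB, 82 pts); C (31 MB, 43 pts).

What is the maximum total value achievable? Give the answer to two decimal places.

Take in order of value per unit:
- A (126/9 per unit): all 9 → value 126, running total 126.00
- B (82/27 per unit): 19 of 27 → value 19×82/27 = 57.7037, running total 183.70
Total 183.70.

183.70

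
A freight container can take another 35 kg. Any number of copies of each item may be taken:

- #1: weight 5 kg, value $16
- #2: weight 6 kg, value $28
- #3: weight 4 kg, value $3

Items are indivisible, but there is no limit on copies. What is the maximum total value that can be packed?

Best value-per-unit is #2 at 28/6; filling with it alone gives 5×28 = 140.
Optimal mix: 1×#1 + 5×#2 → weight 35, value 156.

$156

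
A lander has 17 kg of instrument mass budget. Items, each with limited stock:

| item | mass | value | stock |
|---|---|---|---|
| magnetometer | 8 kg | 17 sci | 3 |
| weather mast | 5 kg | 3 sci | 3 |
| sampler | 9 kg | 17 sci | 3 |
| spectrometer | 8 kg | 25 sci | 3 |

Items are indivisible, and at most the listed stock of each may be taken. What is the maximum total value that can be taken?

Best selections within mass 17 and stock limits:
- 2×spectrometer: mass 16, value 50
- 1×magnetometer + 1×spectrometer: mass 16, value 42
- 1×sampler + 1×spectrometer: mass 17, value 42
- 2×magnetometer: mass 16, value 34
Best: 50 sci.

50 sci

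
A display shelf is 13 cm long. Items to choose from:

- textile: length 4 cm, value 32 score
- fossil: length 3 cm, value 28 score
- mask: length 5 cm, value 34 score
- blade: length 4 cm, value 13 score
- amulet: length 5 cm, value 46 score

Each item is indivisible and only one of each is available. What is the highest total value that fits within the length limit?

Check high-value combinations within 13 cm:
- fossil+mask+amulet: length 3+5+5=13, value 28+34+46=108
- textile+fossil+amulet: length 4+3+5=12, value 32+28+46=106
- textile+fossil+mask: length 4+3+5=12, value 32+28+34=94
- textile+blade+amulet: length 4+4+5=13, value 32+13+46=91
Best: 108 score.

108 score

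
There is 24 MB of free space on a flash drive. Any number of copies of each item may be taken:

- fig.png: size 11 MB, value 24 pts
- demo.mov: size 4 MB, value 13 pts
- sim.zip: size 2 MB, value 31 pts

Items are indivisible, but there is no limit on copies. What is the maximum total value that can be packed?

372 pts

Best value-per-unit is sim.zip at 31/2, and filling with it alone uses size 12×2=24. No mix of the others beats 12×31 = 372.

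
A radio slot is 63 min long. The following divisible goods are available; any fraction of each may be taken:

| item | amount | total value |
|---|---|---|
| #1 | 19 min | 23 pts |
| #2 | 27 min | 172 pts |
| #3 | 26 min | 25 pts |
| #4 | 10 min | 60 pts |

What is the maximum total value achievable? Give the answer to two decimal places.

Take in order of value per unit:
- #2 (172/27 per unit): all 27 → value 172, running total 172.00
- #4 (60/10 per unit): all 10 → value 60, running total 232.00
- #1 (23/19 per unit): all 19 → value 23, running total 255.00
- #3 (25/26 per unit): 7 of 26 → value 7×25/26 = 6.7308, running total 261.73
Total 261.73.

261.73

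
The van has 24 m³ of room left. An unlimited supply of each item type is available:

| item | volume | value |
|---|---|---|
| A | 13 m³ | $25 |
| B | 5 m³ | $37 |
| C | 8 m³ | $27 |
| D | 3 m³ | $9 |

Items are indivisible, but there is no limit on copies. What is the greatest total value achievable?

$157

Best value-per-unit is B at 37/5; filling with it alone gives 4×37 = 148.
Optimal mix: 4×B + 1×D → volume 23, value 157.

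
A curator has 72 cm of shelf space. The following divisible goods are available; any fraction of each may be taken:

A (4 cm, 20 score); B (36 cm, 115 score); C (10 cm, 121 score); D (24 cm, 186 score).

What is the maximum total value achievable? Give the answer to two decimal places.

435.61

Take in order of value per unit:
- C (121/10 per unit): all 10 → value 121, running total 121.00
- D (186/24 per unit): all 24 → value 186, running total 307.00
- A (20/4 per unit): all 4 → value 20, running total 327.00
- B (115/36 per unit): 34 of 36 → value 34×115/36 = 108.6111, running total 435.61
Total 435.61.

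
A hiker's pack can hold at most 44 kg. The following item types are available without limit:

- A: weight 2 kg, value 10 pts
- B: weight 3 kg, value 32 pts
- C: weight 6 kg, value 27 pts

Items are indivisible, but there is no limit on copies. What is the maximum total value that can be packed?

Best value-per-unit is B at 32/3; filling with it alone gives 14×32 = 448.
Optimal mix: 1×A + 14×B → weight 44, value 458.

458 pts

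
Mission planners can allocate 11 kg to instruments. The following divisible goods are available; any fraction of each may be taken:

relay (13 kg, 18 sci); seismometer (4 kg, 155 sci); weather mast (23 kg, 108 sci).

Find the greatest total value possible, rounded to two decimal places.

187.87

Take in order of value per unit:
- seismometer (155/4 per unit): all 4 → value 155, running total 155.00
- weather mast (108/23 per unit): 7 of 23 → value 7×108/23 = 32.8696, running total 187.87
Total 187.87.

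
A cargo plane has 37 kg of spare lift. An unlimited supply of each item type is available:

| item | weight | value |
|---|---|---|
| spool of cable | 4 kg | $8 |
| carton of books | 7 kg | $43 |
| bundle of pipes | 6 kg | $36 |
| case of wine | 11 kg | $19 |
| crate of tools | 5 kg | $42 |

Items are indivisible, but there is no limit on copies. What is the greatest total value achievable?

$295

Best value-per-unit is crate of tools at 42/5; filling with it alone gives 7×42 = 294.
Optimal mix: 1×carton of books + 6×crate of tools → weight 37, value 295.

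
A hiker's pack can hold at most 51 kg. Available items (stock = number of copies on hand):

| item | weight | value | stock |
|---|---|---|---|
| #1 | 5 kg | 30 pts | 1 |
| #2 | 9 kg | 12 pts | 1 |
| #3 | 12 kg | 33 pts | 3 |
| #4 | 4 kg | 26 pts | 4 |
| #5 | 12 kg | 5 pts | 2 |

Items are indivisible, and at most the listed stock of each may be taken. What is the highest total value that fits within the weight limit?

Top feasible selections:
- 1×#1 + 2×#3 + 4×#4: weight 45, value 200
- 1×#1 + 1×#2 + 2×#3 + 3×#4: weight 50, value 186
Best: 200 pts.

200 pts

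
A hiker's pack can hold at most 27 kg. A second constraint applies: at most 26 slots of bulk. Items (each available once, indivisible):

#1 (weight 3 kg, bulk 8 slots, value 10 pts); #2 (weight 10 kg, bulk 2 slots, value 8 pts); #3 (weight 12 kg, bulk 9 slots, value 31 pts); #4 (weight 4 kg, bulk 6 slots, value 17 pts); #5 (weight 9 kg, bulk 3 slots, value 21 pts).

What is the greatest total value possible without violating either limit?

Feasible sets respecting both limits:
- #3+#4+#5: weight 25, bulk 18, value 69
- #1+#3+#5: weight 24, bulk 20, value 62
- #1+#3+#4: weight 19, bulk 23, value 58
- #2+#3+#4: weight 26, bulk 17, value 56
Best: 69 pts.

69 pts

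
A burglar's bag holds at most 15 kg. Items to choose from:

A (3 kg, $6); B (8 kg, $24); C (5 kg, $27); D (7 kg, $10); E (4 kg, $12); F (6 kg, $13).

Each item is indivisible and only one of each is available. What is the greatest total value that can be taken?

$52

Check high-value combinations within 15 kg:
- C+E+F: weight 5+4+6=15, value 27+12+13=52
- B+C: weight 8+5=13, value 24+27=51
- A+C+F: weight 3+5+6=14, value 6+27+13=46
- A+C+E: weight 3+5+4=12, value 6+27+12=45
Best: $52.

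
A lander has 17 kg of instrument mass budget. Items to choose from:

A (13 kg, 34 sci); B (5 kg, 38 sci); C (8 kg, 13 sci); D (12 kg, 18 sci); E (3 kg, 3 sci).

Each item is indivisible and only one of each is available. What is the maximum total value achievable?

This is a 0/1 knapsack; check combinations near the capacity.
- B+D: mass 5+12=17, value 38+18=56
- B+C+E: mass 5+8+3=16, value 38+13+3=54
- B+C: mass 5+8=13, value 38+13=51
- B+E: mass 5+3=8, value 38+3=41
Best: 56 sci.

56 sci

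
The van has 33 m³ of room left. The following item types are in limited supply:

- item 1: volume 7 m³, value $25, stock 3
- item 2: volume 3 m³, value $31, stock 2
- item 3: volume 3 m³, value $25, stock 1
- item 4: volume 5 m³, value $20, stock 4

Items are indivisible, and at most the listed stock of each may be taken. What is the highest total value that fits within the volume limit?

$177

Top feasible selections:
- 2×item 1 + 2×item 2 + 1×item 3 + 2×item 4: volume 33, value 177
- 1×item 1 + 2×item 2 + 1×item 3 + 3×item 4: volume 31, value 172
- 2×item 2 + 1×item 3 + 4×item 4: volume 29, value 167
- 1×item 1 + 2×item 2 + 4×item 4: volume 33, value 167
Best: $177.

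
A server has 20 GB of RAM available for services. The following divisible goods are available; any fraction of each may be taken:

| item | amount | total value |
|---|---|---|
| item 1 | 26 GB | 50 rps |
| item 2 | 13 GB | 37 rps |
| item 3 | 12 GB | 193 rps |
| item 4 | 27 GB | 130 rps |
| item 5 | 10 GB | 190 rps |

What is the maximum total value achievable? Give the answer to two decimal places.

350.83

Take in order of value per unit:
- item 5 (190/10 per unit): all 10 → value 190, running total 190.00
- item 3 (193/12 per unit): 10 of 12 → value 10×193/12 = 160.8333, running total 350.83
Total 350.83.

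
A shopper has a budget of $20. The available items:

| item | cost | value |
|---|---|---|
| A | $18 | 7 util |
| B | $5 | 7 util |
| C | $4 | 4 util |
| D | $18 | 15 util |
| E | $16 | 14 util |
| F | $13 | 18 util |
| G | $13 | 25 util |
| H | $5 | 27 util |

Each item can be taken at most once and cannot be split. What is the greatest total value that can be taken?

Check high-value combinations within $20:
- G+H: cost 13+5=18, value 25+27=52
- F+H: cost 13+5=18, value 18+27=45
- B+C+H: cost 5+4+5=14, value 7+4+27=38
- B+H: cost 5+5=10, value 7+27=34
- B+G: cost 5+13=18, value 7+25=32
Best: 52 util.

52 util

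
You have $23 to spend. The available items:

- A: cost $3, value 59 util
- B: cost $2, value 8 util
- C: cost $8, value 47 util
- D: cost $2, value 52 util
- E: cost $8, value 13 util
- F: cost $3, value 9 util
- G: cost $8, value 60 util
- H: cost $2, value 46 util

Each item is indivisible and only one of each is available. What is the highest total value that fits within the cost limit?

This is a 0/1 knapsack; check combinations near the capacity.
- A+C+D+G+H: cost 3+8+2+8+2=23, value 59+47+52+60+46=264
- A+B+D+F+G+H: cost 3+2+2+3+8+2=20, value 59+8+52+9+60+46=234
- A+D+E+G+H: cost 3+2+8+8+2=23, value 59+52+13+60+46=230
- A+D+F+G+H: cost 3+2+3+8+2=18, value 59+52+9+60+46=226
- A+B+C+D+G: cost 3+2+8+2+8=23, value 59+8+47+52+60=226
Best: 264 util.

264 util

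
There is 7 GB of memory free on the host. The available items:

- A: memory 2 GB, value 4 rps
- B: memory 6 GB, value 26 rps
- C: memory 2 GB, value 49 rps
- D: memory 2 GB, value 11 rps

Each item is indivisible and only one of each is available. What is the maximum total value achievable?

64 rps

Check high-value combinations within 7 GB:
- A+C+D: memory 2+2+2=6, value 4+49+11=64
- C+D: memory 2+2=4, value 49+11=60
- A+C: memory 2+2=4, value 4+49=53
- C: memory 2, value 49
Best: 64 rps.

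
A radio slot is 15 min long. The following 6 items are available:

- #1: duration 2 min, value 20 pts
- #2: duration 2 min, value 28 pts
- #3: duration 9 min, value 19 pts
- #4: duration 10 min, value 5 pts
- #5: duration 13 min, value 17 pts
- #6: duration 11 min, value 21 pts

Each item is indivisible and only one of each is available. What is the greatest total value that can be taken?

69 pts

Check high-value combinations within 15 min:
- #1+#2+#6: duration 2+2+11=15, value 20+28+21=69
- #1+#2+#3: duration 2+2+9=13, value 20+28+19=67
- #1+#2+#4: duration 2+2+10=14, value 20+28+5=53
Best: 69 pts.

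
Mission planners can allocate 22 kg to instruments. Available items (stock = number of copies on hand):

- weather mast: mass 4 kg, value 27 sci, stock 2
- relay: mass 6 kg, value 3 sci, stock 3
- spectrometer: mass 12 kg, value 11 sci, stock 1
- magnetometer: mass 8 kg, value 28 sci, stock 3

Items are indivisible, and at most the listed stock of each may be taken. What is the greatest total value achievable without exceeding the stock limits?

85 sci

Best selections within mass 22 and stock limits:
- 2×weather mast + 1×relay + 1×magnetometer: mass 22, value 85
- 1×weather mast + 2×magnetometer: mass 20, value 83
- 2×weather mast + 1×magnetometer: mass 16, value 82
- 2×weather mast + 1×spectrometer: mass 20, value 65
Best: 85 sci.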